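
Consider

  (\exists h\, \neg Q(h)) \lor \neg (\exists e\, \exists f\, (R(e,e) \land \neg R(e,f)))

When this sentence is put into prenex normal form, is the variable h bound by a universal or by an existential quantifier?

Drive negations inward (¬∀x A ≡ ∃x ¬A, ¬∃x A ≡ ∀x ¬A, De Morgan for ∧/∨):
  (\exists h\, \neg Q(h)) \lor (\forall e\, \forall f\, (\neg R(e,e) \lor R(e,f)))
All bound variables are already distinct, so no renaming is needed.
Extract every quantifier outward, since the variables are now distinct and don't occur free across branches:
  \exists h\, \forall e\, \forall f\, (\neg Q(h) \lor \neg R(e,e) \lor R(e,f))
The quantifier \exists h sits under an even number of negations, so it remains existential.

existential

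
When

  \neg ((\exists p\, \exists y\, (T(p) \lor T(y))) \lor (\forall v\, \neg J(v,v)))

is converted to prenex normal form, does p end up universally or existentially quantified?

Drive negations inward (¬∀x A ≡ ∃x ¬A, ¬∃x A ≡ ∀x ¬A, De Morgan for ∧/∨):
  (\forall p\, \forall y\, (\neg T(p) \land \neg T(y))) \land (\exists v\, J(v,v))
All bound variables are already distinct, so no renaming is needed.
Finally move all quantifiers to the prefix:
  \forall p\, \forall y\, \exists v\, (\neg T(p) \land \neg T(y) \land J(v,v))
The quantifier \exists p sits under an odd number of negations, so it flips to \forall p.

universal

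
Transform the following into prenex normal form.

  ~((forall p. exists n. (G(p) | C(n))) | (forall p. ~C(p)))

Push ¬ through the quantifiers and connectives to reach negation normal form:
  (exists p. forall n. (~G(p) & ~C(n))) & (exists p. C(p))
Give each quantifier a distinct variable: p↦x1.
  (exists p. forall n. (~G(p) & ~C(n))) & (exists x1. C(x1))
Finally move all quantifiers to the prefix:
  exists p. forall n. exists x1. (~G(p) & ~C(n) & C(x1))

exists p. forall n. exists x1. (~G(p) & ~C(n) & C(x1))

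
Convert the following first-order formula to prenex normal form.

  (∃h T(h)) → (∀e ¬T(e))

Rewrite implications/biconditionals: A → B as ¬A ∨ B.
  ¬(∃h T(h)) ∨ (∀e ¬T(e))
Move each ¬ inward, flipping quantifiers it crosses:
  (∀h ¬T(h)) ∨ (∀e ¬T(e))
Pull the quantifiers to the front (each side's bound variable is not free in the other side):
  ∀h ∀e (¬T(h) ∨ ¬T(e))

∀h ∀e (¬T(h) ∨ ¬T(e))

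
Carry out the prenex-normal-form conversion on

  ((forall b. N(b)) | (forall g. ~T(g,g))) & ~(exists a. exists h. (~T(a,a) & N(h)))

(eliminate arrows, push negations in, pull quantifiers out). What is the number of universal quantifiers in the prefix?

4

Drive negations inward (¬∀x A ≡ ∃x ¬A, ¬∃x A ≡ ∀x ¬A, De Morgan for ∧/∨):
  ((forall b. N(b)) | (forall g. ~T(g,g))) & (forall a. forall h. (T(a,a) | ~N(h)))
All bound variables are already distinct, so no renaming is needed.
Pull the quantifiers to the front (each side's bound variable is not free in the other side):
  forall b. forall g. forall a. forall h. ((N(b) | ~T(g,g)) & (T(a,a) | ~N(h)))
The prefix is forall b forall g forall a forall h: 4 universal, 0 existential.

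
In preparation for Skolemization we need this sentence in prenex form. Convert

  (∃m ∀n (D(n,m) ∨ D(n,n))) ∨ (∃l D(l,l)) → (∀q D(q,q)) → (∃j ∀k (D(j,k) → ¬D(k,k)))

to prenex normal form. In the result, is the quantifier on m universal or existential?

Rewrite implications/biconditionals: A → B as ¬A ∨ B.
  ¬((∃m ∀n (D(n,m) ∨ D(n,n))) ∨ (∃l D(l,l))) ∨ ¬(∀q D(q,q)) ∨ (∃j ∀k (¬D(j,k) ∨ ¬D(k,k)))
Push ¬ through the quantifiers and connectives to reach negation normal form:
  (∀m ∃n (¬D(n,m) ∧ ¬D(n,n))) ∧ (∀l ¬D(l,l)) ∨ (∃q ¬D(q,q)) ∨ (∃j ∀k (¬D(j,k) ∨ ¬D(k,k)))
All bound variables are already distinct, so no renaming is needed.
Finally move all quantifiers to the prefix:
  ∀m ∃n ∀l ∃q ∃j ∀k (¬D(n,m) ∧ ¬D(n,n) ∧ ¬D(l,l) ∨ ¬D(q,q) ∨ ¬D(j,k) ∨ ¬D(k,k))
The quantifier ∃m sits under an odd number of negations (counting the antecedent side of each →), so it flips to ∀m.

universal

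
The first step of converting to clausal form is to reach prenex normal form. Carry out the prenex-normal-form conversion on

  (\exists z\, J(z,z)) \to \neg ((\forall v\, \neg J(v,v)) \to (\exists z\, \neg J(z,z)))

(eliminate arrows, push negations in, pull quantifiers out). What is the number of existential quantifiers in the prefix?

Rewrite implications/biconditionals: A → B as ¬A ∨ B.
  \neg (\exists z\, J(z,z)) \lor \neg (\neg (\forall v\, \neg J(v,v)) \lor (\exists z\, \neg J(z,z)))
Drive negations inward (¬∀x A ≡ ∃x ¬A, ¬∃x A ≡ ∀x ¬A, De Morgan for ∧/∨):
  (\forall z\, \neg J(z,z)) \lor (\forall v\, \neg J(v,v)) \land (\forall z\, J(z,z))
Give each quantifier a distinct variable: z↦w.
  (\forall z\, \neg J(z,z)) \lor (\forall v\, \neg J(v,v)) \land (\forall w\, J(w,w))
Pull the quantifiers to the front (each side's bound variable is not free in the other side):
  \forall z\, \forall v\, \forall w\, (\neg J(z,z) \lor \neg J(v,v) \land J(w,w))
The prefix is \forall z \forall v \forall w: 3 universal, 0 existential.

0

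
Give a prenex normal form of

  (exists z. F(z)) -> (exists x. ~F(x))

forall z. exists x. (~F(z) | ~F(x))

Eliminate → and ↔ using ¬ and ∨.
  ~(exists z. F(z)) | (exists x. ~F(x))
Move each ¬ inward, flipping quantifiers it crosses:
  (forall z. ~F(z)) | (exists x. ~F(x))
All bound variables are already distinct, so no renaming is needed.
Pull the quantifiers to the front (each side's bound variable is not free in the other side):
  forall z. exists x. (~F(z) | ~F(x))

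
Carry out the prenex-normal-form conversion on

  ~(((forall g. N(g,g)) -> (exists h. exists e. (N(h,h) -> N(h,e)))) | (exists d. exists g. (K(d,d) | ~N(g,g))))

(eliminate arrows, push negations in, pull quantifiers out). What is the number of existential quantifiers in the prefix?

Rewrite implications/biconditionals: A → B as ¬A ∨ B.
  ~(~(forall g. N(g,g)) | (exists h. exists e. (~N(h,h) | N(h,e))) | (exists d. exists g. (K(d,d) | ~N(g,g))))
Move each ¬ inward, flipping quantifiers it crosses:
  (forall g. N(g,g)) & (forall h. forall e. (N(h,h) & ~N(h,e))) & (forall d. forall g. (~K(d,d) & N(g,g)))
Give each quantifier a distinct variable: g↦x1.
  (forall g. N(g,g)) & (forall h. forall e. (N(h,h) & ~N(h,e))) & (forall d. forall x1. (~K(d,d) & N(x1,x1)))
Finally move all quantifiers to the prefix:
  forall g. forall h. forall e. forall d. forall x1. (N(g,g) & N(h,h) & ~N(h,e) & ~K(d,d) & N(x1,x1))
The prefix is forall g forall h forall e forall d forall x1: 5 universal, 0 existential.

0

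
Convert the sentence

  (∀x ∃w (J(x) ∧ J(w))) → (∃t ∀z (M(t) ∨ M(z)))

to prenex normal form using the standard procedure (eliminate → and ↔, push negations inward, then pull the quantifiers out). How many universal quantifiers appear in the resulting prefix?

2

Rewrite implications/biconditionals: A → B as ¬A ∨ B.
  ¬(∀x ∃w (J(x) ∧ J(w))) ∨ (∃t ∀z (M(t) ∨ M(z)))
Push ¬ through the quantifiers and connectives to reach negation normal form:
  (∃x ∀w (¬J(x) ∨ ¬J(w))) ∨ (∃t ∀z (M(t) ∨ M(z)))
All bound variables are already distinct, so no renaming is needed.
Finally move all quantifiers to the prefix:
  ∃x ∀w ∃t ∀z (¬J(x) ∨ ¬J(w) ∨ M(t) ∨ M(z))
The prefix is ∃x ∀w ∃t ∀z: 2 universal, 2 existential.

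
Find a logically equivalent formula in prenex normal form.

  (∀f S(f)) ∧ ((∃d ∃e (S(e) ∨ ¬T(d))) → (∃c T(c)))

Eliminate → and ↔ using ¬ and ∨.
  (∀f S(f)) ∧ (¬(∃d ∃e (S(e) ∨ ¬T(d))) ∨ (∃c T(c)))
Move each ¬ inward, flipping quantifiers it crosses:
  (∀f S(f)) ∧ ((∀d ∀e (¬S(e) ∧ T(d))) ∨ (∃c T(c)))
All bound variables are already distinct, so no renaming is needed.
Finally move all quantifiers to the prefix:
  ∀f ∀d ∀e ∃c (S(f) ∧ (¬S(e) ∧ T(d) ∨ T(c)))

∀f ∀d ∀e ∃c (S(f) ∧ (¬S(e) ∧ T(d) ∨ T(c)))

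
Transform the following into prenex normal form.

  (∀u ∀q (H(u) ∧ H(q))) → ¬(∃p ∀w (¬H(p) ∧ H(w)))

∃u ∃q ∀p ∃w (¬H(u) ∨ ¬H(q) ∨ H(p) ∨ ¬H(w))

First replace A → B with ¬A ∨ B.
  ¬(∀u ∀q (H(u) ∧ H(q))) ∨ ¬(∃p ∀w (¬H(p) ∧ H(w)))
Move each ¬ inward, flipping quantifiers it crosses:
  (∃u ∃q (¬H(u) ∨ ¬H(q))) ∨ (∀p ∃w (H(p) ∨ ¬H(w)))
All bound variables are already distinct, so no renaming is needed.
Finally move all quantifiers to the prefix:
  ∃u ∃q ∀p ∃w (¬H(u) ∨ ¬H(q) ∨ H(p) ∨ ¬H(w))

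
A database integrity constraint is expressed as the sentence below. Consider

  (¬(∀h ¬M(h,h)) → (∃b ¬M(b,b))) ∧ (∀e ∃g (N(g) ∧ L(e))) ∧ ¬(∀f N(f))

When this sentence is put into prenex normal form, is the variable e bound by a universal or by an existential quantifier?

First replace A → B with ¬A ∨ B.
  (¬¬(∀h ¬M(h,h)) ∨ (∃b ¬M(b,b))) ∧ (∀e ∃g (N(g) ∧ L(e))) ∧ ¬(∀f N(f))
Move each ¬ inward, flipping quantifiers it crosses:
  ((∀h ¬M(h,h)) ∨ (∃b ¬M(b,b))) ∧ (∀e ∃g (N(g) ∧ L(e))) ∧ (∃f ¬N(f))
Finally move all quantifiers to the prefix:
  ∀h ∃b ∀e ∃g ∃f ((¬M(h,h) ∨ ¬M(b,b)) ∧ N(g) ∧ L(e) ∧ ¬N(f))
The quantifier ∀e sits under an even number of negations (counting the antecedent side of each →), so it remains universal.

universal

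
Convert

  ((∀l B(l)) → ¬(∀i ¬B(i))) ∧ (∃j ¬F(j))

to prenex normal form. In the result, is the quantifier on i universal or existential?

existential

Rewrite implications/biconditionals: A → B as ¬A ∨ B.
  (¬(∀l B(l)) ∨ ¬(∀i ¬B(i))) ∧ (∃j ¬F(j))
Drive negations inward (¬∀x A ≡ ∃x ¬A, ¬∃x A ≡ ∀x ¬A, De Morgan for ∧/∨):
  ((∃l ¬B(l)) ∨ (∃i B(i))) ∧ (∃j ¬F(j))
Pull the quantifiers to the front (each side's bound variable is not free in the other side):
  ∃l ∃i ∃j ((¬B(l) ∨ B(i)) ∧ ¬F(j))
The quantifier ∀i sits under an odd number of negations (counting the antecedent side of each →), so it flips to ∃i.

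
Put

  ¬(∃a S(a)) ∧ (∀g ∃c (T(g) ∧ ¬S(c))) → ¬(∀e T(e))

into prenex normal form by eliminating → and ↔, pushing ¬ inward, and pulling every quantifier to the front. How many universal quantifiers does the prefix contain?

1

Eliminate → and ↔ using ¬ and ∨.
  ¬(¬(∃a S(a)) ∧ (∀g ∃c (T(g) ∧ ¬S(c)))) ∨ ¬(∀e T(e))
Move each ¬ inward, flipping quantifiers it crosses:
  (∃a S(a)) ∨ (∃g ∀c (¬T(g) ∨ S(c))) ∨ (∃e ¬T(e))
Extract every quantifier outward, since the variables are now distinct and don't occur free across branches:
  ∃a ∃g ∀c ∃e (S(a) ∨ ¬T(g) ∨ S(c) ∨ ¬T(e))
The prefix is ∃a ∃g ∀c ∃e: 1 universal, 3 existential.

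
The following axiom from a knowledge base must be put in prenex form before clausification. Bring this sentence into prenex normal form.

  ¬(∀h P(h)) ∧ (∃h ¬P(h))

∃h ∃x1 (¬P(h) ∧ ¬P(x1))

Drive negations inward (¬∀x A ≡ ∃x ¬A, ¬∃x A ≡ ∀x ¬A, De Morgan for ∧/∨):
  (∃h ¬P(h)) ∧ (∃h ¬P(h))
Standardize variables apart so no two quantifiers bind the same name: h↦x1.
  (∃h ¬P(h)) ∧ (∃x1 ¬P(x1))
Finally move all quantifiers to the prefix:
  ∃h ∃x1 (¬P(h) ∧ ¬P(x1))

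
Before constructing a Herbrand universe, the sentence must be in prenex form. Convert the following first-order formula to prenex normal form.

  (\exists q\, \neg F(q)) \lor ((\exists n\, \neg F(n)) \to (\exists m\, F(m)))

First replace A → B with ¬A ∨ B.
  (\exists q\, \neg F(q)) \lor \neg (\exists n\, \neg F(n)) \lor (\exists m\, F(m))
Move each ¬ inward, flipping quantifiers it crosses:
  (\exists q\, \neg F(q)) \lor (\forall n\, F(n)) \lor (\exists m\, F(m))
All bound variables are already distinct, so no renaming is needed.
Finally move all quantifiers to the prefix:
  \exists q\, \forall n\, \exists m\, (\neg F(q) \lor F(n) \lor F(m))

\exists q\, \forall n\, \exists m\, (\neg F(q) \lor F(n) \lor F(m))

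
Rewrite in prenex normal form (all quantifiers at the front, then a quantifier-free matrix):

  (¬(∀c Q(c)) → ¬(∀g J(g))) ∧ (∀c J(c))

∀c ∃g ∀s ((Q(c) ∨ ¬J(g)) ∧ J(s))

Rewrite implications/biconditionals: A → B as ¬A ∨ B.
  (¬¬(∀c Q(c)) ∨ ¬(∀g J(g))) ∧ (∀c J(c))
Push ¬ through the quantifiers and connectives to reach negation normal form:
  ((∀c Q(c)) ∨ (∃g ¬J(g))) ∧ (∀c J(c))
Rename bound variables to avoid capture: c↦s.
  ((∀c Q(c)) ∨ (∃g ¬J(g))) ∧ (∀s J(s))
Finally move all quantifiers to the prefix:
  ∀c ∃g ∀s ((Q(c) ∨ ¬J(g)) ∧ J(s))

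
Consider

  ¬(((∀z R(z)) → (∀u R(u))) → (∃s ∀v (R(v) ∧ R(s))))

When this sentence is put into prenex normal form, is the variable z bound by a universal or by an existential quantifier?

existential

First replace A → B with ¬A ∨ B.
  ¬(¬(¬(∀z R(z)) ∨ (∀u R(u))) ∨ (∃s ∀v (R(v) ∧ R(s))))
Drive negations inward (¬∀x A ≡ ∃x ¬A, ¬∃x A ≡ ∀x ¬A, De Morgan for ∧/∨):
  ((∃z ¬R(z)) ∨ (∀u R(u))) ∧ (∀s ∃v (¬R(v) ∨ ¬R(s)))
Extract every quantifier outward, since the variables are now distinct and don't occur free across branches:
  ∃z ∀u ∀s ∃v ((¬R(z) ∨ R(u)) ∧ (¬R(v) ∨ ¬R(s)))
The quantifier ∀z sits under an odd number of negations (counting the antecedent side of each →), so it flips to ∃z.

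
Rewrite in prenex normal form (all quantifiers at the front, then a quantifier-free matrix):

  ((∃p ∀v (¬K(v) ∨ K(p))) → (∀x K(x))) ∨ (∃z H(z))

∀p ∃v ∀x ∃z (K(v) ∧ ¬K(p) ∨ K(x) ∨ H(z))

Eliminate → and ↔ using ¬ and ∨.
  ¬(∃p ∀v (¬K(v) ∨ K(p))) ∨ (∀x K(x)) ∨ (∃z H(z))
Drive negations inward (¬∀x A ≡ ∃x ¬A, ¬∃x A ≡ ∀x ¬A, De Morgan for ∧/∨):
  (∀p ∃v (K(v) ∧ ¬K(p))) ∨ (∀x K(x)) ∨ (∃z H(z))
Finally move all quantifiers to the prefix:
  ∀p ∃v ∀x ∃z (K(v) ∧ ¬K(p) ∨ K(x) ∨ H(z))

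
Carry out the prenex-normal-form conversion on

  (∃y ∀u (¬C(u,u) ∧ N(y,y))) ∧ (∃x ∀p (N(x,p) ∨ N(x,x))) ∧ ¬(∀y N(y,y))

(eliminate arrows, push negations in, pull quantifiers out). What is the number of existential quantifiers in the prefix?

Push ¬ through the quantifiers and connectives to reach negation normal form:
  (∃y ∀u (¬C(u,u) ∧ N(y,y))) ∧ (∃x ∀p (N(x,p) ∨ N(x,x))) ∧ (∃y ¬N(y,y))
Standardize variables apart so no two quantifiers bind the same name: y↦s.
  (∃y ∀u (¬C(u,u) ∧ N(y,y))) ∧ (∃x ∀p (N(x,p) ∨ N(x,x))) ∧ (∃s ¬N(s,s))
Finally move all quantifiers to the prefix:
  ∃y ∀u ∃x ∀p ∃s (¬C(u,u) ∧ N(y,y) ∧ (N(x,p) ∨ N(x,x)) ∧ ¬N(s,s))
The prefix is ∃y ∀u ∃x ∀p ∃s: 2 universal, 3 existential.

3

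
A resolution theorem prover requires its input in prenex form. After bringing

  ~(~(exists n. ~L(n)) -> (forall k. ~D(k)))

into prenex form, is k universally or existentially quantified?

existential

First replace A → B with ¬A ∨ B.
  ~(~~(exists n. ~L(n)) | (forall k. ~D(k)))
Push ¬ through the quantifiers and connectives to reach negation normal form:
  (forall n. L(n)) & (exists k. D(k))
All bound variables are already distinct, so no renaming is needed.
Extract every quantifier outward, since the variables are now distinct and don't occur free across branches:
  forall n. exists k. (L(n) & D(k))
The quantifier forall k sits under an odd number of negations (counting the antecedent side of each →), so it flips to exists k.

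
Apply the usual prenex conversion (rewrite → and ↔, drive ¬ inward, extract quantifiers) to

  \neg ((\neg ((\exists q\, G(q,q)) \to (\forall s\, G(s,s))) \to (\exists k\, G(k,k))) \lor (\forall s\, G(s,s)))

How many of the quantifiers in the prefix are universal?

Eliminate → and ↔ using ¬ and ∨.
  \neg (\neg \neg (\neg (\exists q\, G(q,q)) \lor (\forall s\, G(s,s))) \lor (\exists k\, G(k,k)) \lor (\forall s\, G(s,s)))
Move each ¬ inward, flipping quantifiers it crosses:
  (\exists q\, G(q,q)) \land (\exists s\, \neg G(s,s)) \land (\forall k\, \neg G(k,k)) \land (\exists s\, \neg G(s,s))
Give each quantifier a distinct variable: s↦y.
  (\exists q\, G(q,q)) \land (\exists s\, \neg G(s,s)) \land (\forall k\, \neg G(k,k)) \land (\exists y\, \neg G(y,y))
Extract every quantifier outward, since the variables are now distinct and don't occur free across branches:
  \exists q\, \exists s\, \forall k\, \exists y\, (G(q,q) \land \neg G(s,s) \land \neg G(k,k) \land \neg G(y,y))
The prefix is \exists q \exists s \forall k \exists y: 1 universal, 3 existential.

1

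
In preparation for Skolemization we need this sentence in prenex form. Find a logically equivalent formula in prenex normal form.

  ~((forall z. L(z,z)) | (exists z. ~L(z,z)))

exists z. forall t. (~L(z,z) & L(t,t))

Move each ¬ inward, flipping quantifiers it crosses:
  (exists z. ~L(z,z)) & (forall z. L(z,z))
Standardize variables apart so no two quantifiers bind the same name: z↦t.
  (exists z. ~L(z,z)) & (forall t. L(t,t))
Extract every quantifier outward, since the variables are now distinct and don't occur free across branches:
  exists z. forall t. (~L(z,z) & L(t,t))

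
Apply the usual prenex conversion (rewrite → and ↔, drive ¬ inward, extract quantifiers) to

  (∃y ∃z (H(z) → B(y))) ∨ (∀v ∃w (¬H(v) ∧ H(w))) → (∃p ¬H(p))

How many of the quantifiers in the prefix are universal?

Eliminate → and ↔ using ¬ and ∨.
  ¬((∃y ∃z (¬H(z) ∨ B(y))) ∨ (∀v ∃w (¬H(v) ∧ H(w)))) ∨ (∃p ¬H(p))
Move each ¬ inward, flipping quantifiers it crosses:
  (∀y ∀z (H(z) ∧ ¬B(y))) ∧ (∃v ∀w (H(v) ∨ ¬H(w))) ∨ (∃p ¬H(p))
All bound variables are already distinct, so no renaming is needed.
Extract every quantifier outward, since the variables are now distinct and don't occur free across branches:
  ∀y ∀z ∃v ∀w ∃p (H(z) ∧ ¬B(y) ∧ (H(v) ∨ ¬H(w)) ∨ ¬H(p))
The prefix is ∀y ∀z ∃v ∀w ∃p: 3 universal, 2 existential.

3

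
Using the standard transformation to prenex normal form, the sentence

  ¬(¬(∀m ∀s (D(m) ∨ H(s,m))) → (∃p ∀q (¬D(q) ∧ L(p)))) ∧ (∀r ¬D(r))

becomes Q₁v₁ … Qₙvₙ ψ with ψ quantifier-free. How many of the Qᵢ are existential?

First replace A → B with ¬A ∨ B.
  ¬(¬¬(∀m ∀s (D(m) ∨ H(s,m))) ∨ (∃p ∀q (¬D(q) ∧ L(p)))) ∧ (∀r ¬D(r))
Move each ¬ inward, flipping quantifiers it crosses:
  (∃m ∃s (¬D(m) ∧ ¬H(s,m))) ∧ (∀p ∃q (D(q) ∨ ¬L(p))) ∧ (∀r ¬D(r))
All bound variables are already distinct, so no renaming is needed.
Finally move all quantifiers to the prefix:
  ∃m ∃s ∀p ∃q ∀r (¬D(m) ∧ ¬H(s,m) ∧ (D(q) ∨ ¬L(p)) ∧ ¬D(r))
The prefix is ∃m ∃s ∀p ∃q ∀r: 2 universal, 3 existential.

3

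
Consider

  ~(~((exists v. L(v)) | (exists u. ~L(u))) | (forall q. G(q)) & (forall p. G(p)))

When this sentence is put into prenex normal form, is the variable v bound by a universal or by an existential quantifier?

Push ¬ through the quantifiers and connectives to reach negation normal form:
  ((exists v. L(v)) | (exists u. ~L(u))) & ((exists q. ~G(q)) | (exists p. ~G(p)))
All bound variables are already distinct, so no renaming is needed.
Pull the quantifiers to the front (each side's bound variable is not free in the other side):
  exists v. exists u. exists q. exists p. ((L(v) | ~L(u)) & (~G(q) | ~G(p)))
The quantifier exists v sits under an even number of negations, so it remains existential.

existential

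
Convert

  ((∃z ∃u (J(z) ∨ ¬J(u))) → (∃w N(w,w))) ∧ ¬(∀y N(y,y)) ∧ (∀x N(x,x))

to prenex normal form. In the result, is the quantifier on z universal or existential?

Rewrite implications/biconditionals: A → B as ¬A ∨ B.
  (¬(∃z ∃u (J(z) ∨ ¬J(u))) ∨ (∃w N(w,w))) ∧ ¬(∀y N(y,y)) ∧ (∀x N(x,x))
Move each ¬ inward, flipping quantifiers it crosses:
  ((∀z ∀u (¬J(z) ∧ J(u))) ∨ (∃w N(w,w))) ∧ (∃y ¬N(y,y)) ∧ (∀x N(x,x))
All bound variables are already distinct, so no renaming is needed.
Extract every quantifier outward, since the variables are now distinct and don't occur free across branches:
  ∀z ∀u ∃w ∃y ∀x ((¬J(z) ∧ J(u) ∨ N(w,w)) ∧ ¬N(y,y) ∧ N(x,x))
The quantifier ∃z sits under an odd number of negations (counting the antecedent side of each →), so it flips to ∀z.

universal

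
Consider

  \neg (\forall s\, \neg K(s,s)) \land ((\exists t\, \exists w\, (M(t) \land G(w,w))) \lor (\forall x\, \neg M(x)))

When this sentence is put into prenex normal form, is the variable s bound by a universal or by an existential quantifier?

existential

Push ¬ through the quantifiers and connectives to reach negation normal form:
  (\exists s\, K(s,s)) \land ((\exists t\, \exists w\, (M(t) \land G(w,w))) \lor (\forall x\, \neg M(x)))
Finally move all quantifiers to the prefix:
  \exists s\, \exists t\, \exists w\, \forall x\, (K(s,s) \land (M(t) \land G(w,w) \lor \neg M(x)))
The quantifier \forall s sits under an odd number of negations, so it flips to \exists s.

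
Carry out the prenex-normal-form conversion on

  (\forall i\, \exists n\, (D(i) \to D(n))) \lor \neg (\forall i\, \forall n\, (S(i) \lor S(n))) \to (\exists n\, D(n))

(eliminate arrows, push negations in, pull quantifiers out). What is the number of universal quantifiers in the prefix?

3

Rewrite implications/biconditionals: A → B as ¬A ∨ B.
  \neg ((\forall i\, \exists n\, (\neg D(i) \lor D(n))) \lor \neg (\forall i\, \forall n\, (S(i) \lor S(n)))) \lor (\exists n\, D(n))
Push ¬ through the quantifiers and connectives to reach negation normal form:
  (\exists i\, \forall n\, (D(i) \land \neg D(n))) \land (\forall i\, \forall n\, (S(i) \lor S(n))) \lor (\exists n\, D(n))
Rename bound variables to avoid capture: i↦y, n↦p, n↦t.
  (\exists i\, \forall n\, (D(i) \land \neg D(n))) \land (\forall y\, \forall p\, (S(y) \lor S(p))) \lor (\exists t\, D(t))
Pull the quantifiers to the front (each side's bound variable is not free in the other side):
  \exists i\, \forall n\, \forall y\, \forall p\, \exists t\, (D(i) \land \neg D(n) \land (S(y) \lor S(p)) \lor D(t))
The prefix is \exists i \forall n \forall y \forall p \exists t: 3 universal, 2 existential.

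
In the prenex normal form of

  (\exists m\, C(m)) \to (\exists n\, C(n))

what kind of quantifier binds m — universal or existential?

universal

Rewrite implications/biconditionals: A → B as ¬A ∨ B.
  \neg (\exists m\, C(m)) \lor (\exists n\, C(n))
Move each ¬ inward, flipping quantifiers it crosses:
  (\forall m\, \neg C(m)) \lor (\exists n\, C(n))
All bound variables are already distinct, so no renaming is needed.
Pull the quantifiers to the front (each side's bound variable is not free in the other side):
  \forall m\, \exists n\, (\neg C(m) \lor C(n))
The quantifier \exists m sits under an odd number of negations (counting the antecedent side of each →), so it flips to \forall m.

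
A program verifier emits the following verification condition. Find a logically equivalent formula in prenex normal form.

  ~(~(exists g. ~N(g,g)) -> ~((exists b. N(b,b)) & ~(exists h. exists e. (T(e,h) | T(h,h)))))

Eliminate → and ↔ using ¬ and ∨.
  ~(~~(exists g. ~N(g,g)) | ~((exists b. N(b,b)) & ~(exists h. exists e. (T(e,h) | T(h,h)))))
Push ¬ through the quantifiers and connectives to reach negation normal form:
  (forall g. N(g,g)) & (exists b. N(b,b)) & (forall h. forall e. (~T(e,h) & ~T(h,h)))
All bound variables are already distinct, so no renaming is needed.
Pull the quantifiers to the front (each side's bound variable is not free in the other side):
  forall g. exists b. forall h. forall e. (N(g,g) & N(b,b) & ~T(e,h) & ~T(h,h))

forall g. exists b. forall h. forall e. (N(g,g) & N(b,b) & ~T(e,h) & ~T(h,h))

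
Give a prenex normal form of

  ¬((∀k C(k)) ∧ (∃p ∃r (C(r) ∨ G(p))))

∃k ∀p ∀r (¬C(k) ∨ ¬C(r) ∧ ¬G(p))

Push ¬ through the quantifiers and connectives to reach negation normal form:
  (∃k ¬C(k)) ∨ (∀p ∀r (¬C(r) ∧ ¬G(p)))
All bound variables are already distinct, so no renaming is needed.
Pull the quantifiers to the front (each side's bound variable is not free in the other side):
  ∃k ∀p ∀r (¬C(k) ∨ ¬C(r) ∧ ¬G(p))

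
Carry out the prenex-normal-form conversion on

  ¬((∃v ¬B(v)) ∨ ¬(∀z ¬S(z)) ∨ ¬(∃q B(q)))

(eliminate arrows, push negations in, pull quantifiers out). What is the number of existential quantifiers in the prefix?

Push ¬ through the quantifiers and connectives to reach negation normal form:
  (∀v B(v)) ∧ (∀z ¬S(z)) ∧ (∃q B(q))
All bound variables are already distinct, so no renaming is needed.
Finally move all quantifiers to the prefix:
  ∀v ∀z ∃q (B(v) ∧ ¬S(z) ∧ B(q))
The prefix is ∀v ∀z ∃q: 2 universal, 1 existential.

1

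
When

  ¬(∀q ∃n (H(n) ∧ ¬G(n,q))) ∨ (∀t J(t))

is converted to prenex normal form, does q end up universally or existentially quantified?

Drive negations inward (¬∀x A ≡ ∃x ¬A, ¬∃x A ≡ ∀x ¬A, De Morgan for ∧/∨):
  (∃q ∀n (¬H(n) ∨ G(n,q))) ∨ (∀t J(t))
All bound variables are already distinct, so no renaming is needed.
Pull the quantifiers to the front (each side's bound variable is not free in the other side):
  ∃q ∀n ∀t (¬H(n) ∨ G(n,q) ∨ J(t))
The quantifier ∀q sits under an odd number of negations, so it flips to ∃q.

existential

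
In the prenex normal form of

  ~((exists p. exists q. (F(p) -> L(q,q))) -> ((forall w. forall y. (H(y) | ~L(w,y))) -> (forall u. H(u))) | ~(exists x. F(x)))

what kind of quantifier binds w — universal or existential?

First replace A → B with ¬A ∨ B.
  ~(~(exists p. exists q. (~F(p) | L(q,q))) | ~(forall w. forall y. (H(y) | ~L(w,y))) | (forall u. H(u)) | ~(exists x. F(x)))
Move each ¬ inward, flipping quantifiers it crosses:
  (exists p. exists q. (~F(p) | L(q,q))) & (forall w. forall y. (H(y) | ~L(w,y))) & (exists u. ~H(u)) & (exists x. F(x))
All bound variables are already distinct, so no renaming is needed.
Finally move all quantifiers to the prefix:
  exists p. exists q. forall w. forall y. exists u. exists x. ((~F(p) | L(q,q)) & (H(y) | ~L(w,y)) & ~H(u) & F(x))
The quantifier forall w sits under an even number of negations (counting the antecedent side of each →), so it remains universal.

universal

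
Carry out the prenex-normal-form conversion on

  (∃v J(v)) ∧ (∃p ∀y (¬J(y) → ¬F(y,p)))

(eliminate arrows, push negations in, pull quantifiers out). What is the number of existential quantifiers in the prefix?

2

Eliminate → and ↔ using ¬ and ∨.
  (∃v J(v)) ∧ (∃p ∀y (¬¬J(y) ∨ ¬F(y,p)))
Move each ¬ inward, flipping quantifiers it crosses:
  (∃v J(v)) ∧ (∃p ∀y (J(y) ∨ ¬F(y,p)))
Finally move all quantifiers to the prefix:
  ∃v ∃p ∀y (J(v) ∧ (J(y) ∨ ¬F(y,p)))
The prefix is ∃v ∃p ∀y: 1 universal, 2 existential.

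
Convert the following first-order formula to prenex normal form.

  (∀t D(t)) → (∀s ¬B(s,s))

∃t ∀s (¬D(t) ∨ ¬B(s,s))

Rewrite implications/biconditionals: A → B as ¬A ∨ B.
  ¬(∀t D(t)) ∨ (∀s ¬B(s,s))
Push ¬ through the quantifiers and connectives to reach negation normal form:
  (∃t ¬D(t)) ∨ (∀s ¬B(s,s))
All bound variables are already distinct, so no renaming is needed.
Finally move all quantifiers to the prefix:
  ∃t ∀s (¬D(t) ∨ ¬B(s,s))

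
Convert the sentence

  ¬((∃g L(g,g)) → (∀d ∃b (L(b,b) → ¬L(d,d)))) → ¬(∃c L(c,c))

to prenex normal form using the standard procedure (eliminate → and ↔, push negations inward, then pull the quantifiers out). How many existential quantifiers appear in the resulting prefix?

First replace A → B with ¬A ∨ B.
  ¬¬(¬(∃g L(g,g)) ∨ (∀d ∃b (¬L(b,b) ∨ ¬L(d,d)))) ∨ ¬(∃c L(c,c))
Push ¬ through the quantifiers and connectives to reach negation normal form:
  (∀g ¬L(g,g)) ∨ (∀d ∃b (¬L(b,b) ∨ ¬L(d,d))) ∨ (∀c ¬L(c,c))
Finally move all quantifiers to the prefix:
  ∀g ∀d ∃b ∀c (¬L(g,g) ∨ ¬L(b,b) ∨ ¬L(d,d) ∨ ¬L(c,c))
The prefix is ∀g ∀d ∃b ∀c: 3 universal, 1 existential.

1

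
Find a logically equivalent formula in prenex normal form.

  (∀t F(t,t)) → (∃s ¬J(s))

∃t ∃s (¬F(t,t) ∨ ¬J(s))

Rewrite implications/biconditionals: A → B as ¬A ∨ B.
  ¬(∀t F(t,t)) ∨ (∃s ¬J(s))
Drive negations inward (¬∀x A ≡ ∃x ¬A, ¬∃x A ≡ ∀x ¬A, De Morgan for ∧/∨):
  (∃t ¬F(t,t)) ∨ (∃s ¬J(s))
Finally move all quantifiers to the prefix:
  ∃t ∃s (¬F(t,t) ∨ ¬J(s))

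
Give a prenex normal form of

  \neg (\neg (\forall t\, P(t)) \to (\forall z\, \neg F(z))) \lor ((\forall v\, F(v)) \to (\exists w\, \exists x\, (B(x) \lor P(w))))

Eliminate → and ↔ using ¬ and ∨.
  \neg (\neg \neg (\forall t\, P(t)) \lor (\forall z\, \neg F(z))) \lor \neg (\forall v\, F(v)) \lor (\exists w\, \exists x\, (B(x) \lor P(w)))
Move each ¬ inward, flipping quantifiers it crosses:
  (\exists t\, \neg P(t)) \land (\exists z\, F(z)) \lor (\exists v\, \neg F(v)) \lor (\exists w\, \exists x\, (B(x) \lor P(w)))
All bound variables are already distinct, so no renaming is needed.
Extract every quantifier outward, since the variables are now distinct and don't occur free across branches:
  \exists t\, \exists z\, \exists v\, \exists w\, \exists x\, (\neg P(t) \land F(z) \lor \neg F(v) \lor B(x) \lor P(w))

\exists t\, \exists z\, \exists v\, \exists w\, \exists x\, (\neg P(t) \land F(z) \lor \neg F(v) \lor B(x) \lor P(w))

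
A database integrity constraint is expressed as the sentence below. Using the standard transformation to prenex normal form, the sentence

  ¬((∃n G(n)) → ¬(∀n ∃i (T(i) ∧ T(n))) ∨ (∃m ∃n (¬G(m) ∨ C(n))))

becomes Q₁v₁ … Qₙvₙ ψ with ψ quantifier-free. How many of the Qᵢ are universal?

3

Eliminate → and ↔ using ¬ and ∨.
  ¬(¬(∃n G(n)) ∨ ¬(∀n ∃i (T(i) ∧ T(n))) ∨ (∃m ∃n (¬G(m) ∨ C(n))))
Drive negations inward (¬∀x A ≡ ∃x ¬A, ¬∃x A ≡ ∀x ¬A, De Morgan for ∧/∨):
  (∃n G(n)) ∧ (∀n ∃i (T(i) ∧ T(n))) ∧ (∀m ∀n (G(m) ∧ ¬C(n)))
Give each quantifier a distinct variable: n↦b, n↦x.
  (∃n G(n)) ∧ (∀b ∃i (T(i) ∧ T(b))) ∧ (∀m ∀x (G(m) ∧ ¬C(x)))
Pull the quantifiers to the front (each side's bound variable is not free in the other side):
  ∃n ∀b ∃i ∀m ∀x (G(n) ∧ T(i) ∧ T(b) ∧ G(m) ∧ ¬C(x))
The prefix is ∃n ∀b ∃i ∀m ∀x: 3 universal, 2 existential.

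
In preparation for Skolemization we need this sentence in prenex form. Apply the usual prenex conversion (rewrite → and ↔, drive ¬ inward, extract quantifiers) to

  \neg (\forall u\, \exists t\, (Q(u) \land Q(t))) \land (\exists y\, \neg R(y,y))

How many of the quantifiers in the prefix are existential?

2

Move each ¬ inward, flipping quantifiers it crosses:
  (\exists u\, \forall t\, (\neg Q(u) \lor \neg Q(t))) \land (\exists y\, \neg R(y,y))
All bound variables are already distinct, so no renaming is needed.
Pull the quantifiers to the front (each side's bound variable is not free in the other side):
  \exists u\, \forall t\, \exists y\, ((\neg Q(u) \lor \neg Q(t)) \land \neg R(y,y))
The prefix is \exists u \forall t \exists y: 1 universal, 2 existential.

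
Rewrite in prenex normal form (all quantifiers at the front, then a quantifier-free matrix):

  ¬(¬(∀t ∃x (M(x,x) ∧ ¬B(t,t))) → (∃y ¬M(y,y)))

Rewrite implications/biconditionals: A → B as ¬A ∨ B.
  ¬(¬¬(∀t ∃x (M(x,x) ∧ ¬B(t,t))) ∨ (∃y ¬M(y,y)))
Move each ¬ inward, flipping quantifiers it crosses:
  (∃t ∀x (¬M(x,x) ∨ B(t,t))) ∧ (∀y M(y,y))
Extract every quantifier outward, since the variables are now distinct and don't occur free across branches:
  ∃t ∀x ∀y ((¬M(x,x) ∨ B(t,t)) ∧ M(y,y))

∃t ∀x ∀y ((¬M(x,x) ∨ B(t,t)) ∧ M(y,y))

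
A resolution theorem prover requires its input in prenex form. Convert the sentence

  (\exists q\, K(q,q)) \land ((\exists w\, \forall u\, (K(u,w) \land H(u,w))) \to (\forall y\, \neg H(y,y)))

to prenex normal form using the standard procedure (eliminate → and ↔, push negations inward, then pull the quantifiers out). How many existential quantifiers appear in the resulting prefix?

Eliminate → and ↔ using ¬ and ∨.
  (\exists q\, K(q,q)) \land (\neg (\exists w\, \forall u\, (K(u,w) \land H(u,w))) \lor (\forall y\, \neg H(y,y)))
Push ¬ through the quantifiers and connectives to reach negation normal form:
  (\exists q\, K(q,q)) \land ((\forall w\, \exists u\, (\neg K(u,w) \lor \neg H(u,w))) \lor (\forall y\, \neg H(y,y)))
Extract every quantifier outward, since the variables are now distinct and don't occur free across branches:
  \exists q\, \forall w\, \exists u\, \forall y\, (K(q,q) \land (\neg K(u,w) \lor \neg H(u,w) \lor \neg H(y,y)))
The prefix is \exists q \forall w \exists u \forall y: 2 universal, 2 existential.

2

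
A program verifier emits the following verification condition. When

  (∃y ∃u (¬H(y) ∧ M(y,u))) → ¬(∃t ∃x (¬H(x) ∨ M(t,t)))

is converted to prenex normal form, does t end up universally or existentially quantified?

universal

Rewrite implications/biconditionals: A → B as ¬A ∨ B.
  ¬(∃y ∃u (¬H(y) ∧ M(y,u))) ∨ ¬(∃t ∃x (¬H(x) ∨ M(t,t)))
Drive negations inward (¬∀x A ≡ ∃x ¬A, ¬∃x A ≡ ∀x ¬A, De Morgan for ∧/∨):
  (∀y ∀u (H(y) ∨ ¬M(y,u))) ∨ (∀t ∀x (H(x) ∧ ¬M(t,t)))
All bound variables are already distinct, so no renaming is needed.
Extract every quantifier outward, since the variables are now distinct and don't occur free across branches:
  ∀y ∀u ∀t ∀x (H(y) ∨ ¬M(y,u) ∨ H(x) ∧ ¬M(t,t))
The quantifier ∃t sits under an odd number of negations (counting the antecedent side of each →), so it flips to ∀t.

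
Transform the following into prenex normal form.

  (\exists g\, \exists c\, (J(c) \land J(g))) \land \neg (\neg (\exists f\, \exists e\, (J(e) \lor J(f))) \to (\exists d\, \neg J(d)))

\exists g\, \exists c\, \forall f\, \forall e\, \forall d\, (J(c) \land J(g) \land \neg J(e) \land \neg J(f) \land J(d))

First replace A → B with ¬A ∨ B.
  (\exists g\, \exists c\, (J(c) \land J(g))) \land \neg (\neg \neg (\exists f\, \exists e\, (J(e) \lor J(f))) \lor (\exists d\, \neg J(d)))
Drive negations inward (¬∀x A ≡ ∃x ¬A, ¬∃x A ≡ ∀x ¬A, De Morgan for ∧/∨):
  (\exists g\, \exists c\, (J(c) \land J(g))) \land (\forall f\, \forall e\, (\neg J(e) \land \neg J(f))) \land (\forall d\, J(d))
All bound variables are already distinct, so no renaming is needed.
Pull the quantifiers to the front (each side's bound variable is not free in the other side):
  \exists g\, \exists c\, \forall f\, \forall e\, \forall d\, (J(c) \land J(g) \land \neg J(e) \land \neg J(f) \land J(d))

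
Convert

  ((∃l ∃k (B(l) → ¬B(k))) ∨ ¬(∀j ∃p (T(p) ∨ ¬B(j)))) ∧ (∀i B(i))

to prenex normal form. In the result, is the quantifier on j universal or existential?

existential

Eliminate → and ↔ using ¬ and ∨.
  ((∃l ∃k (¬B(l) ∨ ¬B(k))) ∨ ¬(∀j ∃p (T(p) ∨ ¬B(j)))) ∧ (∀i B(i))
Push ¬ through the quantifiers and connectives to reach negation normal form:
  ((∃l ∃k (¬B(l) ∨ ¬B(k))) ∨ (∃j ∀p (¬T(p) ∧ B(j)))) ∧ (∀i B(i))
All bound variables are already distinct, so no renaming is needed.
Pull the quantifiers to the front (each side's bound variable is not free in the other side):
  ∃l ∃k ∃j ∀p ∀i ((¬B(l) ∨ ¬B(k) ∨ ¬T(p) ∧ B(j)) ∧ B(i))
The quantifier ∀j sits under an odd number of negations (counting the antecedent side of each →), so it flips to ∃j.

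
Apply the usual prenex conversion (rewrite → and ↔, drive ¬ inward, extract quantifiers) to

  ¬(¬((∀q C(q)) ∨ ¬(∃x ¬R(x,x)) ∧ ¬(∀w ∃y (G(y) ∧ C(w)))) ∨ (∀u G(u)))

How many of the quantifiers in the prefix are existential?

2

Move each ¬ inward, flipping quantifiers it crosses:
  ((∀q C(q)) ∨ (∀x R(x,x)) ∧ (∃w ∀y (¬G(y) ∨ ¬C(w)))) ∧ (∃u ¬G(u))
All bound variables are already distinct, so no renaming is needed.
Extract every quantifier outward, since the variables are now distinct and don't occur free across branches:
  ∀q ∀x ∃w ∀y ∃u ((C(q) ∨ R(x,x) ∧ (¬G(y) ∨ ¬C(w))) ∧ ¬G(u))
The prefix is ∀q ∀x ∃w ∀y ∃u: 3 universal, 2 existential.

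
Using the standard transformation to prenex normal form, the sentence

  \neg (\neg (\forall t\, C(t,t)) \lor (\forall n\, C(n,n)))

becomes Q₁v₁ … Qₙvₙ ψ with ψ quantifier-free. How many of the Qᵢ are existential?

Move each ¬ inward, flipping quantifiers it crosses:
  (\forall t\, C(t,t)) \land (\exists n\, \neg C(n,n))
All bound variables are already distinct, so no renaming is needed.
Finally move all quantifiers to the prefix:
  \forall t\, \exists n\, (C(t,t) \land \neg C(n,n))
The prefix is \forall t \exists n: 1 universal, 1 existential.

1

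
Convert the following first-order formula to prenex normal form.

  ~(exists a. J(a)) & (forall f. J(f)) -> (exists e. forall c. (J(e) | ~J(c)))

Eliminate → and ↔ using ¬ and ∨.
  ~(~(exists a. J(a)) & (forall f. J(f))) | (exists e. forall c. (J(e) | ~J(c)))
Push ¬ through the quantifiers and connectives to reach negation normal form:
  (exists a. J(a)) | (exists f. ~J(f)) | (exists e. forall c. (J(e) | ~J(c)))
Finally move all quantifiers to the prefix:
  exists a. exists f. exists e. forall c. (J(a) | ~J(f) | J(e) | ~J(c))

exists a. exists f. exists e. forall c. (J(a) | ~J(f) | J(e) | ~J(c))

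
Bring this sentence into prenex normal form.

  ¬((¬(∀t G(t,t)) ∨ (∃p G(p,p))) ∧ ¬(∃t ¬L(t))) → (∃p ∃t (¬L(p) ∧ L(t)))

∃t ∃p ∀x1 ∃v ∃w1 ((¬G(t,t) ∨ G(p,p)) ∧ L(x1) ∨ ¬L(v) ∧ L(w1))

Rewrite implications/biconditionals: A → B as ¬A ∨ B.
  ¬¬((¬(∀t G(t,t)) ∨ (∃p G(p,p))) ∧ ¬(∃t ¬L(t))) ∨ (∃p ∃t (¬L(p) ∧ L(t)))
Drive negations inward (¬∀x A ≡ ∃x ¬A, ¬∃x A ≡ ∀x ¬A, De Morgan for ∧/∨):
  ((∃t ¬G(t,t)) ∨ (∃p G(p,p))) ∧ (∀t L(t)) ∨ (∃p ∃t (¬L(p) ∧ L(t)))
Standardize variables apart so no two quantifiers bind the same name: t↦x1, p↦v, t↦w1.
  ((∃t ¬G(t,t)) ∨ (∃p G(p,p))) ∧ (∀x1 L(x1)) ∨ (∃v ∃w1 (¬L(v) ∧ L(w1)))
Pull the quantifiers to the front (each side's bound variable is not free in the other side):
  ∃t ∃p ∀x1 ∃v ∃w1 ((¬G(t,t) ∨ G(p,p)) ∧ L(x1) ∨ ¬L(v) ∧ L(w1))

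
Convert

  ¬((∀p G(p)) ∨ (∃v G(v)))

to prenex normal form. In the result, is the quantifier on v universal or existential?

universal

Move each ¬ inward, flipping quantifiers it crosses:
  (∃p ¬G(p)) ∧ (∀v ¬G(v))
All bound variables are already distinct, so no renaming is needed.
Finally move all quantifiers to the prefix:
  ∃p ∀v (¬G(p) ∧ ¬G(v))
The quantifier ∃v sits under an odd number of negations, so it flips to ∀v.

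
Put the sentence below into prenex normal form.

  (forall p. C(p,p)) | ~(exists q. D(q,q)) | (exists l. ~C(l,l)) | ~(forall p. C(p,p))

forall p. forall q. exists l. exists u1. (C(p,p) | ~D(q,q) | ~C(l,l) | ~C(u1,u1))

Drive negations inward (¬∀x A ≡ ∃x ¬A, ¬∃x A ≡ ∀x ¬A, De Morgan for ∧/∨):
  (forall p. C(p,p)) | (forall q. ~D(q,q)) | (exists l. ~C(l,l)) | (exists p. ~C(p,p))
Give each quantifier a distinct variable: p↦u1.
  (forall p. C(p,p)) | (forall q. ~D(q,q)) | (exists l. ~C(l,l)) | (exists u1. ~C(u1,u1))
Pull the quantifiers to the front (each side's bound variable is not free in the other side):
  forall p. forall q. exists l. exists u1. (C(p,p) | ~D(q,q) | ~C(l,l) | ~C(u1,u1))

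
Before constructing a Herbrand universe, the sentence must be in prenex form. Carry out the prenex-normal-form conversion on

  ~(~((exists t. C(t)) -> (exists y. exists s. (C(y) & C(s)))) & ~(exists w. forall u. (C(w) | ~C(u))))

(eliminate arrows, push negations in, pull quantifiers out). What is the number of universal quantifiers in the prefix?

First replace A → B with ¬A ∨ B.
  ~(~(~(exists t. C(t)) | (exists y. exists s. (C(y) & C(s)))) & ~(exists w. forall u. (C(w) | ~C(u))))
Move each ¬ inward, flipping quantifiers it crosses:
  (forall t. ~C(t)) | (exists y. exists s. (C(y) & C(s))) | (exists w. forall u. (C(w) | ~C(u)))
Extract every quantifier outward, since the variables are now distinct and don't occur free across branches:
  forall t. exists y. exists s. exists w. forall u. (~C(t) | C(y) & C(s) | C(w) | ~C(u))
The prefix is forall t exists y exists s exists w forall u: 2 universal, 3 existential.

2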